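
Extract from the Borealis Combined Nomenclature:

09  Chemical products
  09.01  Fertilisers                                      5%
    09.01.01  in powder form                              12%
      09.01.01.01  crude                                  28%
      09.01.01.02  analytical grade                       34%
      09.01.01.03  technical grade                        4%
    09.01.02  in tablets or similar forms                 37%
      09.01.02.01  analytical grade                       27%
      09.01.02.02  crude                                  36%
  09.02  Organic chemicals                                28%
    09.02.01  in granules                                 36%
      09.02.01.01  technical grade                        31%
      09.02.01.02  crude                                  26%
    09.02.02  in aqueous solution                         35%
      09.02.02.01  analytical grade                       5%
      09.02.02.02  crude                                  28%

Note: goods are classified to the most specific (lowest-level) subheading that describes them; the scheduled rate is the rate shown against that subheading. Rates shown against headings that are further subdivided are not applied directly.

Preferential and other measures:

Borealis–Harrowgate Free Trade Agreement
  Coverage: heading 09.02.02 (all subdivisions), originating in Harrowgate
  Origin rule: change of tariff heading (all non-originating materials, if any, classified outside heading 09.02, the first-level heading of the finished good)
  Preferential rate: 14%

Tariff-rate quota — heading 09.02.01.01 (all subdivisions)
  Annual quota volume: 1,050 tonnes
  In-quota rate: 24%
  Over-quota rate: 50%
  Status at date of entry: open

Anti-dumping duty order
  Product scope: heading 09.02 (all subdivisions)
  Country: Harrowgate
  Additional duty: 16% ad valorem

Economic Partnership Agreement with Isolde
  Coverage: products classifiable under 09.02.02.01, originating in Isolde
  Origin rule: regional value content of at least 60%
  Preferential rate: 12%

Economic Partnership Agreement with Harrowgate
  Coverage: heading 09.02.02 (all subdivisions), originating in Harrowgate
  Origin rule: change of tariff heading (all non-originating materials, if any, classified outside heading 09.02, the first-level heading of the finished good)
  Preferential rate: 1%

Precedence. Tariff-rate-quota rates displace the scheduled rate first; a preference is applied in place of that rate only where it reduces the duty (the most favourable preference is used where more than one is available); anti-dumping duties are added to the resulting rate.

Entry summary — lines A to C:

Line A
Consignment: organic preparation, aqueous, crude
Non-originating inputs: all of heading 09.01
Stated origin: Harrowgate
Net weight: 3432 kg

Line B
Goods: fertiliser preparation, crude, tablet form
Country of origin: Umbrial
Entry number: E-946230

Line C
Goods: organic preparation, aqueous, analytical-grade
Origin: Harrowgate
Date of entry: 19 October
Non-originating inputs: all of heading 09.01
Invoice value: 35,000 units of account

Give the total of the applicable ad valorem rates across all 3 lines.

Line A: organic → 09.02; aqueous → 09.02.02; crude → 09.02.02.02. Scheduled 28%. Harrowgate agreement on 09.02.02: CTH met → 14% available; Harrowgate agreement on 09.02.02: CTH met → 1% available; preferential 1%; anti-dumping (Harrowgate, 09.02): +16%; total 1% + 16% = 17%. → 17%.
Line B: fertiliser → 09.01; tablet form → 09.01.02; crude → 09.01.02.02. Scheduled 36%. No special measure applies. → 36%.
Line C: organic → 09.02; aqueous → 09.02.02; analytical-grade → 09.02.02.01. Scheduled 5%. Harrowgate agreement on 09.02.02: CTH met → 14% available; Harrowgate agreement on 09.02.02: CTH met → 1% available; preferential 1%; anti-dumping (Harrowgate, 09.02): +16%; total 1% + 16% = 17%. → 17%.
Sum: 17% + 36% + 17% = 70%.

70%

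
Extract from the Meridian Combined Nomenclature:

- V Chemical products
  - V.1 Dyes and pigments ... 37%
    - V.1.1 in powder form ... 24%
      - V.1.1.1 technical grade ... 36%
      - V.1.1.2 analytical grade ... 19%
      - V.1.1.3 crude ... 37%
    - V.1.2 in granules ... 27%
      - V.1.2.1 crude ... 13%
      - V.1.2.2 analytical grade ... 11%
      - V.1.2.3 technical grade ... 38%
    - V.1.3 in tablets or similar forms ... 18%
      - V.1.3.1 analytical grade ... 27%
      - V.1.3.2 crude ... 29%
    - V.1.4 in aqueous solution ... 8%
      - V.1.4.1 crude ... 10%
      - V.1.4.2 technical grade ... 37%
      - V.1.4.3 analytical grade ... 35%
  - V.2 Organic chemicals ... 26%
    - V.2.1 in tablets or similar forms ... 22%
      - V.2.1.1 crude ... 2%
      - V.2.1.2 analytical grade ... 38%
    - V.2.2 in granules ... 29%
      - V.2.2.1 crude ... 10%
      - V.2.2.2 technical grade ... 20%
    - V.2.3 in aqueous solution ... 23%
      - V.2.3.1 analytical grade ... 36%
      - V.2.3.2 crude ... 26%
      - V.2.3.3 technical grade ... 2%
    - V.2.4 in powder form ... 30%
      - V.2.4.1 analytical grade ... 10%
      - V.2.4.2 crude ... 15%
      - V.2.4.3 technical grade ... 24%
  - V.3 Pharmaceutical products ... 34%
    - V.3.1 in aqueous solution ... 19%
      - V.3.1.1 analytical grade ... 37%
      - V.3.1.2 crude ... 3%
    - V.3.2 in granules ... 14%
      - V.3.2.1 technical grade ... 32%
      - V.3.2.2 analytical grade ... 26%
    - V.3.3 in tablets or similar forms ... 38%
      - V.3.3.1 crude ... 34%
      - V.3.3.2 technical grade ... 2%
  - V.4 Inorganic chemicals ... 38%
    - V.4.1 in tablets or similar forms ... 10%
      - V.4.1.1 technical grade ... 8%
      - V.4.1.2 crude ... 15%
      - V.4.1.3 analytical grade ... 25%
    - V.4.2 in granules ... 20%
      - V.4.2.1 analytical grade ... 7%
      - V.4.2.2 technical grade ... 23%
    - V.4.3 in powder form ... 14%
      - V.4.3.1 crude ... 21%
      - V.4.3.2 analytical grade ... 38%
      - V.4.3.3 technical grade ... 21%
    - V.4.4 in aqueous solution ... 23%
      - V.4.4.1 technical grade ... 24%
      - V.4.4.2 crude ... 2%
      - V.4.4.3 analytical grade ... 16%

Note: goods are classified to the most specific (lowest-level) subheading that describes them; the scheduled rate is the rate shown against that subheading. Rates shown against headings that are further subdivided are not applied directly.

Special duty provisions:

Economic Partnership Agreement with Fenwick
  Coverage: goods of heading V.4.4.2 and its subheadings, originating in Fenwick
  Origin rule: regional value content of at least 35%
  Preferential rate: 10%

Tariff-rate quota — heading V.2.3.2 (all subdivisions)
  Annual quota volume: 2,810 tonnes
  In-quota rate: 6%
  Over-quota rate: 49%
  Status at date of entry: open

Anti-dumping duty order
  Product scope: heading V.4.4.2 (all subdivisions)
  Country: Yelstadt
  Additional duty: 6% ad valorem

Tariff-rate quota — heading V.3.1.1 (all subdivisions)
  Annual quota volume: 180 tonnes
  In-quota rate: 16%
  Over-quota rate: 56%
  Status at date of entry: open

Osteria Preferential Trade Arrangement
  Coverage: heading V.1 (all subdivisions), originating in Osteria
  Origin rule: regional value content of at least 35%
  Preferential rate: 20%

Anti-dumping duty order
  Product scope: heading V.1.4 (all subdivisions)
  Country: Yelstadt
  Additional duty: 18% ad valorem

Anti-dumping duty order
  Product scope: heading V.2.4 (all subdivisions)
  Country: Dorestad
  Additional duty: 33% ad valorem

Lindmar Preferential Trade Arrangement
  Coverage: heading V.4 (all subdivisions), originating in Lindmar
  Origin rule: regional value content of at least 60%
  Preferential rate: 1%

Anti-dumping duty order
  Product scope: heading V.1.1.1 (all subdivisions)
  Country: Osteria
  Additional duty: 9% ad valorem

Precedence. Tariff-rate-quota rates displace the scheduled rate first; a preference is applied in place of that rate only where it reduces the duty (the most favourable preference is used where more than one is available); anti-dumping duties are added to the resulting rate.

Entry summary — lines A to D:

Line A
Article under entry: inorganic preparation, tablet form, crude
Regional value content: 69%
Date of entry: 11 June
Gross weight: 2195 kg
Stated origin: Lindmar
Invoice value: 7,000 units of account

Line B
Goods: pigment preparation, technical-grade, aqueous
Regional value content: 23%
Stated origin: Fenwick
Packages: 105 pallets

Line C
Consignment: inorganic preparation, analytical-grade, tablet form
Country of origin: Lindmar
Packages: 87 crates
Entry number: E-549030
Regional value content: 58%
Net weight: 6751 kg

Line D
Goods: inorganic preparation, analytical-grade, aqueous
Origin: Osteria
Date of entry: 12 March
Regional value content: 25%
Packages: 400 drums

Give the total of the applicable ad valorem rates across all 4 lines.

Line A: inorganic → V.4; tablet form → V.4.1; crude → V.4.1.2. Scheduled 15%. Lindmar agreement on V.4: RVC ≥ 60% → 1% available; preferential 1%. → 1%.
Line B: pigment → V.1; aqueous → V.1.4; technical-grade → V.1.4.2. Scheduled 37%. Fenwick agreement on V.4.4.2: V.1.4.2 not covered. → 37%.
Line C: inorganic → V.4; tablet form → V.4.1; analytical-grade → V.4.1.3. Scheduled 25%. Lindmar agreement on V.4: RVC < 60%. → 25%.
Line D: inorganic → V.4; aqueous → V.4.4; analytical-grade → V.4.4.3. Scheduled 16%. Osteria agreement on V.1: V.4.4.3 not covered. → 16%.
Sum: 1% + 37% + 25% + 16% = 79%.

79%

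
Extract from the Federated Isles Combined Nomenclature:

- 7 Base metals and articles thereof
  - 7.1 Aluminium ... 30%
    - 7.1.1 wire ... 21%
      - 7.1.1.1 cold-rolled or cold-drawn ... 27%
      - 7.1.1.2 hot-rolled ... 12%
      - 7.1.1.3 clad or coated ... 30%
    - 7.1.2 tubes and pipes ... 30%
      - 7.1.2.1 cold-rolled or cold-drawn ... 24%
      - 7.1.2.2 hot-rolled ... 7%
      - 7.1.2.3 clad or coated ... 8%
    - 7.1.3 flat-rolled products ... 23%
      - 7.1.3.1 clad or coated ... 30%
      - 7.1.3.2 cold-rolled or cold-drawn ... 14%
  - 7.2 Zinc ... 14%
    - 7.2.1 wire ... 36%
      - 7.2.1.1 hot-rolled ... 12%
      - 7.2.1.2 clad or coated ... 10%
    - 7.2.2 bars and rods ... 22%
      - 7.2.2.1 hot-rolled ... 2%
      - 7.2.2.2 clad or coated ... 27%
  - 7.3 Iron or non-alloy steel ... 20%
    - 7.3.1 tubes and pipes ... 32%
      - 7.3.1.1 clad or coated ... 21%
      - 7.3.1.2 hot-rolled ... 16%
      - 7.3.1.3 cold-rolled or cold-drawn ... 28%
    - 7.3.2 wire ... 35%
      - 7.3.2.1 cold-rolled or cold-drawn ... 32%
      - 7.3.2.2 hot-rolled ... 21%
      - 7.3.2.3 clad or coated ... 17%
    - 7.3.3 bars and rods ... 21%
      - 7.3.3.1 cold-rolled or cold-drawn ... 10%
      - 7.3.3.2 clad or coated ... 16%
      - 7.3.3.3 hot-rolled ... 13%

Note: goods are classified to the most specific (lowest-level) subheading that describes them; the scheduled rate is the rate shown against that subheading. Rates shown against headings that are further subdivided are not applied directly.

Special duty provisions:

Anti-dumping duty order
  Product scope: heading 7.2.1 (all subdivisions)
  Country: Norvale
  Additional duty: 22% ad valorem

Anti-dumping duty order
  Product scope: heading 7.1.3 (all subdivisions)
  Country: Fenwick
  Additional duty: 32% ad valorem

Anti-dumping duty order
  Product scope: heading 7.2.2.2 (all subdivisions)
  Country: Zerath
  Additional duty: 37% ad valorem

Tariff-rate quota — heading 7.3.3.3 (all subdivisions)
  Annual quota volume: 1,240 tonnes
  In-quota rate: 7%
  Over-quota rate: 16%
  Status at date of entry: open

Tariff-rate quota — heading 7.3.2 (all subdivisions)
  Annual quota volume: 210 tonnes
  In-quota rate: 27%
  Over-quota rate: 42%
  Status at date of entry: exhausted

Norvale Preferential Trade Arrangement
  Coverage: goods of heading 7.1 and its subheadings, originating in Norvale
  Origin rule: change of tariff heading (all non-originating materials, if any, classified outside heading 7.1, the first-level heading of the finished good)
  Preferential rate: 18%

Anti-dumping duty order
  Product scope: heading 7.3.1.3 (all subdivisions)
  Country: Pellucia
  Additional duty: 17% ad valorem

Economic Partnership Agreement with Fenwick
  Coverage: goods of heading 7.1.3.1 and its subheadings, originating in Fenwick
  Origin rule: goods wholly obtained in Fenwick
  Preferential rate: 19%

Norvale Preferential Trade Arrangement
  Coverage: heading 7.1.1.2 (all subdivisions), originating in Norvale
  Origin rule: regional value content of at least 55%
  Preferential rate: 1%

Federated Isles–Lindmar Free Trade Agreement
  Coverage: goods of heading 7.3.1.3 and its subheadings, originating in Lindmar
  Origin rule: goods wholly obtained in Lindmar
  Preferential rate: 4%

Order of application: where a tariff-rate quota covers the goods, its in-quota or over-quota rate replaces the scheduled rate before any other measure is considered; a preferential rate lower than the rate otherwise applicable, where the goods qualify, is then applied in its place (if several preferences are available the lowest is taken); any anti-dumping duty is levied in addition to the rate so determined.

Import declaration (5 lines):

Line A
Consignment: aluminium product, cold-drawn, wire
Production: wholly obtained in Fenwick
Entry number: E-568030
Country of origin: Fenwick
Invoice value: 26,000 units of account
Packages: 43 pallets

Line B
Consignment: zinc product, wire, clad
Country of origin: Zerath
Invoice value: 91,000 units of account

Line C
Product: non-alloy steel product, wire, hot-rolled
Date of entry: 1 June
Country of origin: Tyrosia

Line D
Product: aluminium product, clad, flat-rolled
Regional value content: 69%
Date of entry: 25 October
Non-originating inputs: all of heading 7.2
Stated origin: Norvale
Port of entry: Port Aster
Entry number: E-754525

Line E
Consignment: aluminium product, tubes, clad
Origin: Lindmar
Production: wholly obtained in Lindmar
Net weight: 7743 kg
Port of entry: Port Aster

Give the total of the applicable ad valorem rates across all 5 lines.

105%

Line A: aluminium → 7.1; wire → 7.1.1; cold-drawn → 7.1.1.1. Scheduled 27%. Fenwick agreement on 7.1.3.1: 7.1.1.1 not covered. → 27%.
Line B: zinc → 7.2; wire → 7.2.1; clad → 7.2.1.2. Scheduled 10%. No special measure applies. → 10%.
Line C: non-alloy steel → 7.3; wire → 7.3.2; hot-rolled → 7.3.2.2. Scheduled 21%. quota on 7.3.2 exhausted → over-quota 42%. → 42%.
Line D: aluminium → 7.1; flat-rolled → 7.1.3; clad → 7.1.3.1. Scheduled 30%. Norvale agreement on 7.1: CTH met → 18% available; Norvale agreement on 7.1.1.2: 7.1.3.1 not covered; preferential 18%. → 18%.
Line E: aluminium → 7.1; tubes → 7.1.2; clad → 7.1.2.3. Scheduled 8%. Lindmar agreement on 7.3.1.3: 7.1.2.3 not covered. → 8%.
Sum: 27% + 10% + 42% + 18% + 8% = 105%.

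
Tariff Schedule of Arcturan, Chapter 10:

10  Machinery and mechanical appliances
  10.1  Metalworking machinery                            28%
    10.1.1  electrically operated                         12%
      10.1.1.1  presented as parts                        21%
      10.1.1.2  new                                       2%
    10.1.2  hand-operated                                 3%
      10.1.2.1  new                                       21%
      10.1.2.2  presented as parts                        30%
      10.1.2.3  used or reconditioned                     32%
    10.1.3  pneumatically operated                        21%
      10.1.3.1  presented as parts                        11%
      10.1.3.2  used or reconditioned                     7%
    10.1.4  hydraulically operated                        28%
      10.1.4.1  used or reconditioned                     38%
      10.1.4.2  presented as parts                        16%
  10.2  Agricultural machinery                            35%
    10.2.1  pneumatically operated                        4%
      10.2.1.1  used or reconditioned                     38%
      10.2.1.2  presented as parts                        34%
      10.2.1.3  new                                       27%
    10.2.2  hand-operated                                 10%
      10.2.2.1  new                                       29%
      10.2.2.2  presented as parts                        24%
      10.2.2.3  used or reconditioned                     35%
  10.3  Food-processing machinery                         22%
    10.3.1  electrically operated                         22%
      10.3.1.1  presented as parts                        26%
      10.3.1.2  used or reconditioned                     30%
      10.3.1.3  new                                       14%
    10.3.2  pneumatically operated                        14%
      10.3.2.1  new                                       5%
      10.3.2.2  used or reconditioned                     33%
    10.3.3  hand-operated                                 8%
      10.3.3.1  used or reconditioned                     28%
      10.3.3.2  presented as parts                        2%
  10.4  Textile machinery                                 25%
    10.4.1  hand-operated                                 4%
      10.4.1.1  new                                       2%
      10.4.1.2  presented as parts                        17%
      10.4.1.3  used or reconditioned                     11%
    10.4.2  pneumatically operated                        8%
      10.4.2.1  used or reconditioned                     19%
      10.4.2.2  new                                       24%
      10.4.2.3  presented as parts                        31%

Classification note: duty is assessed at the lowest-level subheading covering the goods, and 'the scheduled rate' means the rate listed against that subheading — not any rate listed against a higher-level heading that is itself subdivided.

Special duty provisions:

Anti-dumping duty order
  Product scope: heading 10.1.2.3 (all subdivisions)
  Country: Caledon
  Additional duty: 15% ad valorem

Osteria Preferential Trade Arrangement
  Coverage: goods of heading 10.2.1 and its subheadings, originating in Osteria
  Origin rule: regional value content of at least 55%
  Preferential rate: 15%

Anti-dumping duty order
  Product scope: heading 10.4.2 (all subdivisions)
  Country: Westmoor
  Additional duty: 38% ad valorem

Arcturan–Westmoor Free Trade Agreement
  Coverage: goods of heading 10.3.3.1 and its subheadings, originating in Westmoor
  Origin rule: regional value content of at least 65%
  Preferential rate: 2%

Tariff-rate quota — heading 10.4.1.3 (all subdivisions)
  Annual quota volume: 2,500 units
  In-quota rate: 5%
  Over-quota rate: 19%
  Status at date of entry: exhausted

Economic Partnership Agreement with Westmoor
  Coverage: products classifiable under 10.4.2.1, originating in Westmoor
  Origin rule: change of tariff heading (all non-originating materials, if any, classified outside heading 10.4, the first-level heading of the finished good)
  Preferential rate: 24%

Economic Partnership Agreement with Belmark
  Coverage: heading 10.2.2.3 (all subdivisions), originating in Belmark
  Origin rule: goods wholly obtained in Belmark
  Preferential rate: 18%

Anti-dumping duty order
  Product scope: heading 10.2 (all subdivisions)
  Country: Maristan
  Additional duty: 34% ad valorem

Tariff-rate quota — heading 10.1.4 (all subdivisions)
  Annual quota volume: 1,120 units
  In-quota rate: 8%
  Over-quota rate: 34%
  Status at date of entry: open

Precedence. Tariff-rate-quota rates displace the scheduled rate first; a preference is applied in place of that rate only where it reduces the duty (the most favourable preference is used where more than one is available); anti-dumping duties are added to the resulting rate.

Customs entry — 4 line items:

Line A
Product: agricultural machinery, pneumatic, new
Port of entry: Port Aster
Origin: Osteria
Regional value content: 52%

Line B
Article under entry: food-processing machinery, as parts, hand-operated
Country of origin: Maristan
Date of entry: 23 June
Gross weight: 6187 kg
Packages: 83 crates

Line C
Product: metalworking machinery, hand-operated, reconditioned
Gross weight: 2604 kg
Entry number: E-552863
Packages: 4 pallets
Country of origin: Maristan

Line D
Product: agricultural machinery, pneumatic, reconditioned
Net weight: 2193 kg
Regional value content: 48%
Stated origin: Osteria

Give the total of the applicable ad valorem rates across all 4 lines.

99%

Line A: agricultural → 10.2; pneumatic → 10.2.1; new → 10.2.1.3. Scheduled 27%. Osteria agreement on 10.2.1: RVC < 55%. → 27%.
Line B: food-processing → 10.3; hand-operated → 10.3.3; as parts → 10.3.3.2. Scheduled 2%. No special measure applies. → 2%.
Line C: metalworking → 10.1; hand-operated → 10.1.2; reconditioned → 10.1.2.3. Scheduled 32%. No special measure applies. → 32%.
Line D: agricultural → 10.2; pneumatic → 10.2.1; reconditioned → 10.2.1.1. Scheduled 38%. Osteria agreement on 10.2.1: RVC < 55%. → 38%.
Sum: 27% + 2% + 32% + 38% = 99%.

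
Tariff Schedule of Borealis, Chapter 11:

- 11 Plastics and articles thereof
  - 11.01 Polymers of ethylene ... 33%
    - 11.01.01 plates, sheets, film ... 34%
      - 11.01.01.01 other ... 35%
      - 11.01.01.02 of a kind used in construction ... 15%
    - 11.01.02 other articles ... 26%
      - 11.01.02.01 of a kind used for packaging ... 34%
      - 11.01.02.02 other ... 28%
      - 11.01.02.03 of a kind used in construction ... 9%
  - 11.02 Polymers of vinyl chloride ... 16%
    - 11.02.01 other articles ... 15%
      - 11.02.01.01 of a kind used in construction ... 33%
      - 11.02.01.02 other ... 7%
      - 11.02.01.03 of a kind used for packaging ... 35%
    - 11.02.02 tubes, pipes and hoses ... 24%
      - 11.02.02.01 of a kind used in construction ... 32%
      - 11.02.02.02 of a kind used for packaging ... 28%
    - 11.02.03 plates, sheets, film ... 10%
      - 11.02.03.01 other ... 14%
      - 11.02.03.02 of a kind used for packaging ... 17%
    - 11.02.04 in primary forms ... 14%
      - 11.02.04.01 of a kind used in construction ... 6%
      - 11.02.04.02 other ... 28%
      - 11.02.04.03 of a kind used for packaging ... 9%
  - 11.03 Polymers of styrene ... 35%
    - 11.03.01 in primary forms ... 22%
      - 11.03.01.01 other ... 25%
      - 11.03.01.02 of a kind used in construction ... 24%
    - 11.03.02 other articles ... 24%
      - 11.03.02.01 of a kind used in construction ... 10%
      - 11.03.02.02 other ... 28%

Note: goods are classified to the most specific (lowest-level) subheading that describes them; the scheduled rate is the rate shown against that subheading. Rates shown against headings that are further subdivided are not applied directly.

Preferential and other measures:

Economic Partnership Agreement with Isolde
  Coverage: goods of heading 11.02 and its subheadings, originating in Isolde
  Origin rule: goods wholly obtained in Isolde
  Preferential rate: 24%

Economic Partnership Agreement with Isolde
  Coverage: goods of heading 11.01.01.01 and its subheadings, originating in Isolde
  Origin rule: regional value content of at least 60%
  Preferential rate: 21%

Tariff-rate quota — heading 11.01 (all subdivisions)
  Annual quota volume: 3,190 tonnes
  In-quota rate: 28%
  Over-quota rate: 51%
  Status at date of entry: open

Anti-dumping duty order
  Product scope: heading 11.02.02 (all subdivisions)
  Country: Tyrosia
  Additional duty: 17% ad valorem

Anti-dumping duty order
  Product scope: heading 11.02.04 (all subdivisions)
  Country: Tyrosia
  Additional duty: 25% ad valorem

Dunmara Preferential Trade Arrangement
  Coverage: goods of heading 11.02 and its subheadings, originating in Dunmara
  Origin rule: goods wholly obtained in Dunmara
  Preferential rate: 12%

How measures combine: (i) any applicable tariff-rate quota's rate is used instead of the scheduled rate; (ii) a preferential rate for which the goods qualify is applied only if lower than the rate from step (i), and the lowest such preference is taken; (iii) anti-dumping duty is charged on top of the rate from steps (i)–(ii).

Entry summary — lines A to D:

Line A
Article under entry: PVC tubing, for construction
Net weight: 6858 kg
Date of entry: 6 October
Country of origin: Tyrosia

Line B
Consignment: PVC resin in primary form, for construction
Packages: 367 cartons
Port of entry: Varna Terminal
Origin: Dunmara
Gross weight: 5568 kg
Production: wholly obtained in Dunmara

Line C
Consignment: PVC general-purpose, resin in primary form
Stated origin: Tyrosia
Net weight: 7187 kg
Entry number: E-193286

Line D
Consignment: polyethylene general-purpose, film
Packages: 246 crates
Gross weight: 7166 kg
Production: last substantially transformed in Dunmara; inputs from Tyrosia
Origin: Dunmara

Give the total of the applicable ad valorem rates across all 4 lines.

Line A: PVC → 11.02; tubing → 11.02.02; for construction → 11.02.02.01. Scheduled 32%. anti-dumping (Tyrosia, 11.02.02): +17%; total 32% + 17% = 49%. → 49%.
Line B: PVC → 11.02; resin in primary form → 11.02.04; for construction → 11.02.04.01. Scheduled 6%. Dunmara agreement on 11.02: wholly obtained → 12% available; preference 12% not lower than 6% → no reduction. → 6%.
Line C: PVC → 11.02; resin in primary form → 11.02.04; general-purpose → 11.02.04.02. Scheduled 28%. anti-dumping (Tyrosia, 11.02.04): +25%; total 28% + 25% = 53%. → 53%.
Line D: polyethylene → 11.01; film → 11.01.01; general-purpose → 11.01.01.01. Scheduled 35%. quota on 11.01 open → in-quota 28%; Dunmara agreement on 11.02: 11.01.01.01 not covered. → 28%.
Sum: 49% + 6% + 53% + 28% = 136%.

136%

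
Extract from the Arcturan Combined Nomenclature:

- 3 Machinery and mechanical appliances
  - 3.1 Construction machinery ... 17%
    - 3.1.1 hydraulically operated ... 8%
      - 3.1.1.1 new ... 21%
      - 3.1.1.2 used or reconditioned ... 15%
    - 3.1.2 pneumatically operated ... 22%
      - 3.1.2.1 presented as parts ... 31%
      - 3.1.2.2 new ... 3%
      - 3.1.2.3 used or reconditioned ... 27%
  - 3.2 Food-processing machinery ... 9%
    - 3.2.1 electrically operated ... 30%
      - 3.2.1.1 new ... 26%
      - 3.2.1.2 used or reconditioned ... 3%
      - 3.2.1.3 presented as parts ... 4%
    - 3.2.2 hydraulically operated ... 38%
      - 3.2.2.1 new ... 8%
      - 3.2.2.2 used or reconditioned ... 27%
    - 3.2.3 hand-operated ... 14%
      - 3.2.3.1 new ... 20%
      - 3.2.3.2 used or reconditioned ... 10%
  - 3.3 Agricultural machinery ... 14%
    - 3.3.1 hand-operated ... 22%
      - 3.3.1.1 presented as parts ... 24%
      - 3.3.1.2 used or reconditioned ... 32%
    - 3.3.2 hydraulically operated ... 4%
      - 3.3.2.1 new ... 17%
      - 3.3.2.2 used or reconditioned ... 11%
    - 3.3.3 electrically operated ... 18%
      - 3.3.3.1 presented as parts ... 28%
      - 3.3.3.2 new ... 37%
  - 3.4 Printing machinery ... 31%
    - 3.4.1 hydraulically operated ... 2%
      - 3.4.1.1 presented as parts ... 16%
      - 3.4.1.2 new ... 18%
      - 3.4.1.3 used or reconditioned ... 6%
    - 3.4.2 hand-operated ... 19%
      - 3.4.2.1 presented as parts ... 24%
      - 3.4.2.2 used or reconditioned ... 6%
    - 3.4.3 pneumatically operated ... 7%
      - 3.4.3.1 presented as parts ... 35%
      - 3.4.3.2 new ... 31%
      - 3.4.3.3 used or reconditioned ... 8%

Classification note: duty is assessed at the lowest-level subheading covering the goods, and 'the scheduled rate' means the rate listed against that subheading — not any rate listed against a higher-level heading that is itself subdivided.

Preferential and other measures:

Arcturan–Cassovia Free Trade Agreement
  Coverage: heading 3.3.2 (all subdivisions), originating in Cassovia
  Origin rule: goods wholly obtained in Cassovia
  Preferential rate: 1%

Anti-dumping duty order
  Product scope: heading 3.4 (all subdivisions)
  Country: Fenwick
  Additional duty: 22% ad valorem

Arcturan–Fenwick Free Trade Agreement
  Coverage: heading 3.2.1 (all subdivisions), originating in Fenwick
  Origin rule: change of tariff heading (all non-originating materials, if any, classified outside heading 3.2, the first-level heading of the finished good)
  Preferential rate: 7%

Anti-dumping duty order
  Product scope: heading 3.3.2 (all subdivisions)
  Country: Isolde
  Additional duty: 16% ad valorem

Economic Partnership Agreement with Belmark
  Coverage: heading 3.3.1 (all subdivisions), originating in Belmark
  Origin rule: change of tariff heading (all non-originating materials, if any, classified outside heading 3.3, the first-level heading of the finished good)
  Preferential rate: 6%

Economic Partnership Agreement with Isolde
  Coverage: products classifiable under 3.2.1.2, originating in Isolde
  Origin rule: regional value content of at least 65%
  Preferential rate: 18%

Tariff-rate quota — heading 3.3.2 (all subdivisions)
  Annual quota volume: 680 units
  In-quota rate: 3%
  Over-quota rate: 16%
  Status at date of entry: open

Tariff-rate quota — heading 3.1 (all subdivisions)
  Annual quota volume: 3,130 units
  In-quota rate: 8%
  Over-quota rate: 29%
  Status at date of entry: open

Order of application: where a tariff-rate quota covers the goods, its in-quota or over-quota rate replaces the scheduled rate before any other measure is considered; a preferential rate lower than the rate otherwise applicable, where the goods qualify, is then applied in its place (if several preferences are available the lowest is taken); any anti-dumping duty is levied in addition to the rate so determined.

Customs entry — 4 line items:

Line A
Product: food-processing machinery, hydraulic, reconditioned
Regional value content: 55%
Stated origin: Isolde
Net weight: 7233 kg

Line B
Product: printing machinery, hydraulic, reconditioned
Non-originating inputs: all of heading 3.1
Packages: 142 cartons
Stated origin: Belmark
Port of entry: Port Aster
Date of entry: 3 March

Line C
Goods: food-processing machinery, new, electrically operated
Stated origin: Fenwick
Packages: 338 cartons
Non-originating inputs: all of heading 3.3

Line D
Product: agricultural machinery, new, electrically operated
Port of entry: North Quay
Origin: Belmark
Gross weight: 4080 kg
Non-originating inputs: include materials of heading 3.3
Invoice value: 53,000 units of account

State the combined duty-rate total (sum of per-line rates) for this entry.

77%

Line A: food-processing → 3.2; hydraulic → 3.2.2; reconditioned → 3.2.2.2. Scheduled 27%. Isolde agreement on 3.2.1.2: 3.2.2.2 not covered. → 27%.
Line B: printing → 3.4; hydraulic → 3.4.1; reconditioned → 3.4.1.3. Scheduled 6%. Belmark agreement on 3.3.1: 3.4.1.3 not covered. → 6%.
Line C: food-processing → 3.2; electrically operated → 3.2.1; new → 3.2.1.1. Scheduled 26%. Fenwick agreement on 3.2.1: CTH met → 7% available; preferential 7%. → 7%.
Line D: agricultural → 3.3; electrically operated → 3.3.3; new → 3.3.3.2. Scheduled 37%. Belmark agreement on 3.3.1: 3.3.3.2 not covered. → 37%.
Sum: 27% + 6% + 7% + 37% = 77%.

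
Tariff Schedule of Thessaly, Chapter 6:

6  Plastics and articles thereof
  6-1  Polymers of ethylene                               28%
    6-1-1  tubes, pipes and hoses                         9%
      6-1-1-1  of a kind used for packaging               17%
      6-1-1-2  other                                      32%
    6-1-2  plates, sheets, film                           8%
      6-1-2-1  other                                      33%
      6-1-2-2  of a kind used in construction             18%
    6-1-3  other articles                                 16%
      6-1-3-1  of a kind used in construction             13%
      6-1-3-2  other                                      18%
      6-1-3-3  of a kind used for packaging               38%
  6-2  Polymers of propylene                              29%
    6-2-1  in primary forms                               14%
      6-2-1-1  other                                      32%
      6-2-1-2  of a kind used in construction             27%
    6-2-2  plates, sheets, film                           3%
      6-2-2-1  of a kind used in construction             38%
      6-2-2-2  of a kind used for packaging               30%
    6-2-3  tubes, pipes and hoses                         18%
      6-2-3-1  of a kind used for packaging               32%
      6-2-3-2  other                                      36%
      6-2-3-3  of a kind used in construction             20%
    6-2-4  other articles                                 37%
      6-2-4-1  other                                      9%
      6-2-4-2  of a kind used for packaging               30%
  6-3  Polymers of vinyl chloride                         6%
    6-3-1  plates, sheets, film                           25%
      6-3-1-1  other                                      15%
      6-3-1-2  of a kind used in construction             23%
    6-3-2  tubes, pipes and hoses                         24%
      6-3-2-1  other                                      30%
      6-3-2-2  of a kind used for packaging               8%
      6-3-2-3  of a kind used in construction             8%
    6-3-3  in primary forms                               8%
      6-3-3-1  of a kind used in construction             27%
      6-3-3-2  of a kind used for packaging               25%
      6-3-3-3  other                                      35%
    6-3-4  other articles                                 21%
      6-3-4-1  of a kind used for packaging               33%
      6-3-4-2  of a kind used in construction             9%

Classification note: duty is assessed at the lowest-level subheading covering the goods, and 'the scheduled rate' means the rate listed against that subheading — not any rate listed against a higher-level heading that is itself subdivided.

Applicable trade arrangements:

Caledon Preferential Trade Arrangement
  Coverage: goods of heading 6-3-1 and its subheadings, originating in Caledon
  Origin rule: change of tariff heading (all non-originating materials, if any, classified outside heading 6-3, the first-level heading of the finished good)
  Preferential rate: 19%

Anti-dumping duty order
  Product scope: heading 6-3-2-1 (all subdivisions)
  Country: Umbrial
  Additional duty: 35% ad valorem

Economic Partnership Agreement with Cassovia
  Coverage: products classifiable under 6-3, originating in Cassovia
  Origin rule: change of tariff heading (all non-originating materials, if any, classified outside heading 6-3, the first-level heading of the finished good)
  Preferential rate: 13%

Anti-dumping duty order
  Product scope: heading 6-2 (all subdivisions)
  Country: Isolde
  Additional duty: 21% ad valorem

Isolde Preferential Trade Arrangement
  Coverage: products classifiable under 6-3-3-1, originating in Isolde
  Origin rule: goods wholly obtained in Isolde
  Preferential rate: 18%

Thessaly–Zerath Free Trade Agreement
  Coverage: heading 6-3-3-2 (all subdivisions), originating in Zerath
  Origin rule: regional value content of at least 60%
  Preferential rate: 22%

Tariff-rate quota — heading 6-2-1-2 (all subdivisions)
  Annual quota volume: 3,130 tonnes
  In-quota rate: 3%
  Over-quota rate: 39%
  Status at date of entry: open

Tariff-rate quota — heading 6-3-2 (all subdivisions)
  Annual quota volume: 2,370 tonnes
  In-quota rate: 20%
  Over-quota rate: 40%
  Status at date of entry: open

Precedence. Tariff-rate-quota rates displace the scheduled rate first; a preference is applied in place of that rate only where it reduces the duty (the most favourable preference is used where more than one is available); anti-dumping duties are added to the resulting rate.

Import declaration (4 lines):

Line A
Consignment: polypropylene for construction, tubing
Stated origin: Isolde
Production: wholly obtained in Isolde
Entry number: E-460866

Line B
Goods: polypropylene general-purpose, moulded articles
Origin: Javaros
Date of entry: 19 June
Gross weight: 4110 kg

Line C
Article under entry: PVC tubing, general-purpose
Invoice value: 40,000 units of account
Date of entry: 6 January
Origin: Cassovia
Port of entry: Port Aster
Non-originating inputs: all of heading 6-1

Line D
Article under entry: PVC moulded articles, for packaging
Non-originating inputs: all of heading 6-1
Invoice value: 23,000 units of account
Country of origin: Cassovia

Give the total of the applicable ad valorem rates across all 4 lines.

76%

Line A: polypropylene → 6-2; tubing → 6-2-3; for construction → 6-2-3-3. Scheduled 20%. Isolde agreement on 6-3-3-1: 6-2-3-3 not covered; anti-dumping (Isolde, 6-2): +21%; total 20% + 21% = 41%. → 41%.
Line B: polypropylene → 6-2; moulded articles → 6-2-4; general-purpose → 6-2-4-1. Scheduled 9%. No special measure applies. → 9%.
Line C: PVC → 6-3; tubing → 6-3-2; general-purpose → 6-3-2-1. Scheduled 30%. quota on 6-3-2 open → in-quota 20%; Cassovia agreement on 6-3: CTH met → 13% available; preferential 13%. → 13%.
Line D: PVC → 6-3; moulded articles → 6-3-4; for packaging → 6-3-4-1. Scheduled 33%. Cassovia agreement on 6-3: CTH met → 13% available; preferential 13%. → 13%.
Sum: 41% + 9% + 13% + 13% = 76%.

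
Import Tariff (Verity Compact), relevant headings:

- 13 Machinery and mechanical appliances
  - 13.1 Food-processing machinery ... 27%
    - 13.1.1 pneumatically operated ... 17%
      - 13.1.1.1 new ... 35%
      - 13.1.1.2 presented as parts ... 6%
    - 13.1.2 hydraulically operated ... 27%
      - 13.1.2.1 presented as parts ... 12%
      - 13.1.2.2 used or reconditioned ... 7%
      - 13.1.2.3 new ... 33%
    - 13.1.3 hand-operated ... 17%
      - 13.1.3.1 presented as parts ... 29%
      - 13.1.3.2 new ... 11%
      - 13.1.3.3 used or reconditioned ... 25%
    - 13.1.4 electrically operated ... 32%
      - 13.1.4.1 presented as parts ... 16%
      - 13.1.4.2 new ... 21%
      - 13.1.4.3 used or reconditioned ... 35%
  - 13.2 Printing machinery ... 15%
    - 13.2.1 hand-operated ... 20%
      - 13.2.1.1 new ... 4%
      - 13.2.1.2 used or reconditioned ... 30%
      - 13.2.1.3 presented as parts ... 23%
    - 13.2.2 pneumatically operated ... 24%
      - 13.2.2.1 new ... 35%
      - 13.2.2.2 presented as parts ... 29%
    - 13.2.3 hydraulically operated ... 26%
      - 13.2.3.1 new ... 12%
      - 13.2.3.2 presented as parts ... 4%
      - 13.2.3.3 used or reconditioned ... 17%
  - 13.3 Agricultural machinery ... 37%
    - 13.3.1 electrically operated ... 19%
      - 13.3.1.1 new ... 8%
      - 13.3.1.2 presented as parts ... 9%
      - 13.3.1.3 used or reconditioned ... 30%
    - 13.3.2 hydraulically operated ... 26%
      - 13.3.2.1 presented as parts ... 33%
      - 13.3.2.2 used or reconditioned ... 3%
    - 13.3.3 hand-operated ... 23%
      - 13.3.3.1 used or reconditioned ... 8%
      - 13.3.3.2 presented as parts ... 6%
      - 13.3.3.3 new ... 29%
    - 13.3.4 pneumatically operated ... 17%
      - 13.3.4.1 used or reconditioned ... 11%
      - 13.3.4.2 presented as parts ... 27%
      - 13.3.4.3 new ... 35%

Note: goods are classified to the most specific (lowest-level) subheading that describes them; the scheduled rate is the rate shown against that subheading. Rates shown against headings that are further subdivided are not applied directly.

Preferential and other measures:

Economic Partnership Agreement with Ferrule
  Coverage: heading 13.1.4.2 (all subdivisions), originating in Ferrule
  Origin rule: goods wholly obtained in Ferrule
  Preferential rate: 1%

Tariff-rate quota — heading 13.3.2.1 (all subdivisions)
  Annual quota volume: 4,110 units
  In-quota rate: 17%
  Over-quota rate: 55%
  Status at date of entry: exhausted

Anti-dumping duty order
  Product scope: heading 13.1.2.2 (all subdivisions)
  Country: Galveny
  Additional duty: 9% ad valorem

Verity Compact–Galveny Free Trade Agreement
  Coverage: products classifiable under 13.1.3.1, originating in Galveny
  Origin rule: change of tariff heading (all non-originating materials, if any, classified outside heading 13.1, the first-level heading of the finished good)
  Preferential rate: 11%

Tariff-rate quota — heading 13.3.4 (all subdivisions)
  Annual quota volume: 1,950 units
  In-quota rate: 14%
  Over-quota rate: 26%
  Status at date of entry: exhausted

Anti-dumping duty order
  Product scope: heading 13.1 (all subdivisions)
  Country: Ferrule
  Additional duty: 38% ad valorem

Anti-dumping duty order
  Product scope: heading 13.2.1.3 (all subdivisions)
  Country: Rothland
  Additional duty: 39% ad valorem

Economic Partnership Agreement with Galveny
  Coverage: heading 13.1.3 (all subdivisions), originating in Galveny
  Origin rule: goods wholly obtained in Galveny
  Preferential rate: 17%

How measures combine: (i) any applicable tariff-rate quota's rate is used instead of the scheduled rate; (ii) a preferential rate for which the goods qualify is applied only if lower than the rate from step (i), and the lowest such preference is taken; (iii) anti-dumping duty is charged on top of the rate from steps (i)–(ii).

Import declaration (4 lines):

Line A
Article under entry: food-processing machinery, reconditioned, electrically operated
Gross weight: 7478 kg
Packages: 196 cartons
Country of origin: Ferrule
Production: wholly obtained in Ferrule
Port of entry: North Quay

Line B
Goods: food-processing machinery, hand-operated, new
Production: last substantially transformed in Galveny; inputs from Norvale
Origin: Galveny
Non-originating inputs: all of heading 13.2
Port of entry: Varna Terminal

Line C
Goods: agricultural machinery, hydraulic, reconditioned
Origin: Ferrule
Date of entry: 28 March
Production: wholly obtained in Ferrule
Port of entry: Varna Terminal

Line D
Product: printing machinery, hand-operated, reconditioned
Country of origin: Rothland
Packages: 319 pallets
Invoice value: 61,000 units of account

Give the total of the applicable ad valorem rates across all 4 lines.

Line A: food-processing → 13.1; electrically operated → 13.1.4; reconditioned → 13.1.4.3. Scheduled 35%. Ferrule agreement on 13.1.4.2: 13.1.4.3 not covered; anti-dumping (Ferrule, 13.1): +38%; total 35% + 38% = 73%. → 73%.
Line B: food-processing → 13.1; hand-operated → 13.1.3; new → 13.1.3.2. Scheduled 11%. Galveny agreement on 13.1.3.1: 13.1.3.2 not covered; Galveny agreement on 13.1.3: not wholly obtained. → 11%.
Line C: agricultural → 13.3; hydraulic → 13.3.2; reconditioned → 13.3.2.2. Scheduled 3%. Ferrule agreement on 13.1.4.2: 13.3.2.2 not covered. → 3%.
Line D: printing → 13.2; hand-operated → 13.2.1; reconditioned → 13.2.1.2. Scheduled 30%. No special measure applies. → 30%.
Sum: 73% + 11% + 3% + 30% = 117%.

117%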